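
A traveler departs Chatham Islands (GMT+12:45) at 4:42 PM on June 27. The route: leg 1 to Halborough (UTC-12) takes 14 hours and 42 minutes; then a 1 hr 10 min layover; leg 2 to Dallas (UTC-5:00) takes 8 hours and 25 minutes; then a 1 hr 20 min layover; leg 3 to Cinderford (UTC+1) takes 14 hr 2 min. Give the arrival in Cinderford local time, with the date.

Convert departure to UTC: 4:42 PM − 12:45 = 3:57 AM UTC on Jun 27.
Add 14 hours 42 minutes leg 1 → 6:39 PM UTC.
Add 1 hour 10 minutes layover in Halborough → 7:49 PM UTC.
Add 8 hours 25 minutes leg 2 → 4:14 AM UTC (Jun 28).
Add 1 hour and 20 minutes layover in Dallas → 5:34 AM UTC.
Add 14 hours and 2 minutes leg 3 → 7:36 PM UTC.
Cinderford is UTC+1:00, so local arrival = 7:36 PM + 1:00 = 8:36 PM on Jun 28.

8:36 PM on Jun 28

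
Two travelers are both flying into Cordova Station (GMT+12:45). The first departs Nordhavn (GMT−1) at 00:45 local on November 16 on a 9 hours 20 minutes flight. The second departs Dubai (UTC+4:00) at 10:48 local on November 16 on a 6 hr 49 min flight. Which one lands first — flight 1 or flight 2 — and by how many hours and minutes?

the first, by 2 hours 32 minutes

Flight 1 in UTC: 00:45 + 1:00 = 01:45 on Nov 16.
+9 hours 20 minutes → arrive 11:05 UTC on Nov 16.
Flight 2 in UTC: 10:48 − 4:00 = 06:48 on Nov 16.
+6 hours 49 minutes → arrive 13:37 UTC on Nov 16.
Flight 1 lands earlier by 2 hours 32 minutes.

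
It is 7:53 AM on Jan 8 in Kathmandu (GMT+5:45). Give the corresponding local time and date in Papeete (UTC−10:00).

4:08 PM on January 7

Papeete is 15:45 behind Kathmandu.
Shift by the zone difference: 7:53 AM − 15:45 = 4:08 PM on Jan 7 in Papeete.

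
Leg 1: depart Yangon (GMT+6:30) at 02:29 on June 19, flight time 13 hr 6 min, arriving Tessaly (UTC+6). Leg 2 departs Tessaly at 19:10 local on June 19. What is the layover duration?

Convert departure to UTC: 02:29 − 6:30 = 19:59 UTC on Jun 18.
Add 13 hours 6 minutes flight time → 09:05 UTC (Jun 19).
Tessaly is UTC+6:00, so local arrival = 09:05 + 6:00 = 15:05 on Jun 19.
Layover = 19:10 − 15:05 = 4 hours 5 minutes.

4 hours 5 minutes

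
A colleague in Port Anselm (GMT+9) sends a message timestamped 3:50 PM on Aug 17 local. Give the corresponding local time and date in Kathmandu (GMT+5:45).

Kathmandu is 3:15 behind Port Anselm.
Shift by the zone difference: 3:50 PM − 3:15 = 12:35 PM on Aug 17 in Kathmandu.

12:35 PM on August 17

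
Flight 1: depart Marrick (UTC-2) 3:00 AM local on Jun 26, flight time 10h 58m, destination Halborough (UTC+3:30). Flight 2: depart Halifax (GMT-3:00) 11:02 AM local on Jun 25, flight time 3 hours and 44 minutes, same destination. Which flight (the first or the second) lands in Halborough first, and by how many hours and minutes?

Flight 1 in UTC: 3:00 AM + 2:00 = 5:00 AM on Jun 26.
+10 hours and 58 minutes → arrive 3:58 PM UTC on Jun 26.
Flight 2 in UTC: 11:02 AM + 3:00 = 2:02 PM on Jun 25.
+3 hours and 44 minutes → arrive 5:46 PM UTC on Jun 25.
Flight 2 lands earlier by 22 hours 12 minutes.

the second, by 22 hours 12 minutes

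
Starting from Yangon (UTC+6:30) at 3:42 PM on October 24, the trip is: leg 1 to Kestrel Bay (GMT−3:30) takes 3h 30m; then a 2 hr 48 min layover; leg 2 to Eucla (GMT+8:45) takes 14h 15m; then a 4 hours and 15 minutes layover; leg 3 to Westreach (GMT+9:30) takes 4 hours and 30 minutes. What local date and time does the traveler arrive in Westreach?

12:00 AM on Oct 26

Convert departure to UTC: 3:42 PM − 6:30 = 9:12 AM UTC on Oct 24.
Add 3 hours and 30 minutes leg 1 → 12:42 PM UTC.
Add 2 hours and 48 minutes layover in Kestrel Bay → 3:30 PM UTC.
Add 14 hours 15 minutes leg 2 → 5:45 AM UTC (Oct 25).
Add 4 hours and 15 minutes layover in Eucla → 10:00 AM UTC.
Add 4 hours and 30 minutes leg 3 → 2:30 PM UTC.
Westreach is UTC+9:30, so local arrival = 2:30 PM + 9:30 = 12:00 AM on Oct 26.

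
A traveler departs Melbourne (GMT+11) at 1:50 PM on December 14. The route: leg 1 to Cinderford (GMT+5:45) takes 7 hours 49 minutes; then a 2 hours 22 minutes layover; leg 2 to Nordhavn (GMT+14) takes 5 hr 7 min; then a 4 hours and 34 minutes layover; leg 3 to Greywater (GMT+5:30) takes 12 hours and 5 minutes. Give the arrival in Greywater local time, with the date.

4:17 PM on Dec 15

Convert departure to UTC: 1:50 PM − 11:00 = 2:50 AM UTC on Dec 14.
Add 7 hours 49 minutes leg 1 → 10:39 AM UTC.
Add 2 hours 22 minutes layover in Cinderford → 1:01 PM UTC.
Add 5 hours 7 minutes leg 2 → 6:08 PM UTC.
Add 4 hours and 34 minutes layover in Nordhavn → 10:42 PM UTC.
Add 12 hours 5 minutes leg 3 → 10:47 AM UTC (Dec 15).
Greywater is UTC+5:30, so local arrival = 10:47 AM + 5:30 = 4:17 PM on Dec 15.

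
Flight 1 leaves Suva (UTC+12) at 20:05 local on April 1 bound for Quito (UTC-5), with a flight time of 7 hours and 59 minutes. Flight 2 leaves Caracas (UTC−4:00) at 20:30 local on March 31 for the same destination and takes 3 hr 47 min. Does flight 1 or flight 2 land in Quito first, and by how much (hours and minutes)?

Flight 1 in UTC: 20:05 − 12:00 = 08:05 on Apr 1.
+7 hours and 59 minutes → arrive 16:04 UTC on Apr 1.
Flight 2 in UTC: 20:30 + 4:00 = 00:30 on Apr 1.
+3 hours and 47 minutes → arrive 04:17 UTC on Apr 1.
Flight 2 lands earlier by 11 hours 47 minutes.

the second, by 11 hours 47 minutes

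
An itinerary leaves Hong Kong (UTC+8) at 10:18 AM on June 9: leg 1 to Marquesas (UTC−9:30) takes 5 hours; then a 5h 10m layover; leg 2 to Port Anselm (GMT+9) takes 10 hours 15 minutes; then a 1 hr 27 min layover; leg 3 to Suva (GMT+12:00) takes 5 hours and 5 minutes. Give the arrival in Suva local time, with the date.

5:15 PM on Jun 10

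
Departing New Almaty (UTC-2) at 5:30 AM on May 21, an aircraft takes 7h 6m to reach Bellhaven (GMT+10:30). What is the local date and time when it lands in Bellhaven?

Convert departure to UTC: 5:30 AM + 2:00 = 7:30 AM UTC on May 21.
Add 7 hours and 6 minutes travel time → 2:36 PM UTC.
Bellhaven is UTC+10:30, so local arrival = 2:36 PM + 10:30 = 1:06 AM on May 22.

1:06 AM on May 22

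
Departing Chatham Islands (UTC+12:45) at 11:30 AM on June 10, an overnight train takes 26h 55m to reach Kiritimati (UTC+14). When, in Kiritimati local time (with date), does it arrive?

3:40 PM on June 11

Kiritimati is 1:15 ahead of Chatham Islands.
After 26 hours 55 minutes it is 2:25 PM (Jun 11) in Chatham Islands.
Shift by the zone difference: 2:25 PM + 1:15 = 3:40 PM on Jun 11 in Kiritimati.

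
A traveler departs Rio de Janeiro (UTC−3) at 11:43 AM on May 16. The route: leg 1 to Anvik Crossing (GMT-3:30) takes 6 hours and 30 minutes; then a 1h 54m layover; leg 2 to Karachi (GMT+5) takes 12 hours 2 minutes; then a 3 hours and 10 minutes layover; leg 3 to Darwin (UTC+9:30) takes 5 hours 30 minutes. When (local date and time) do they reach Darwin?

5:19 AM on May 18

Convert departure to UTC: 11:43 AM + 3:00 = 2:43 PM UTC on May 16.
Add 6 hours 30 minutes leg 1 → 9:13 PM UTC.
Add 1 hour and 54 minutes layover in Anvik Crossing → 11:07 PM UTC.
Add 12 hours and 2 minutes leg 2 → 11:09 AM UTC (May 17).
Add 3 hours and 10 minutes layover in Karachi → 2:19 PM UTC.
Add 5 hours and 30 minutes leg 3 → 7:49 PM UTC.
Darwin is UTC+9:30, so local arrival = 7:49 PM + 9:30 = 5:19 AM on May 18.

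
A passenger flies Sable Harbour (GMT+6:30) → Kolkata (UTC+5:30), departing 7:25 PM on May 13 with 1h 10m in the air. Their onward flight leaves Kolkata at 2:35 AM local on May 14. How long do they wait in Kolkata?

Convert departure to UTC: 7:25 PM − 6:30 = 12:55 PM UTC on May 13.
Add 1 hour and 10 minutes flight time → 2:05 PM UTC.
Kolkata is UTC+5:30, so local arrival = 2:05 PM + 5:30 = 7:35 PM on May 13.
Layover = 2:35 AM − 7:35 PM (+1 day) = 7 hours.

7 hours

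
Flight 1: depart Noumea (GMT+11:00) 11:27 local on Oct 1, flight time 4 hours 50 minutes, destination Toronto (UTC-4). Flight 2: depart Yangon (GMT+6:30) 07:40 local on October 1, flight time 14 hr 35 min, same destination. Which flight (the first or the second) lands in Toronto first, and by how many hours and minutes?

Flight 1 in UTC: 11:27 − 11:00 = 00:27 on Oct 1.
+4 hours and 50 minutes → arrive 05:17 UTC on Oct 1.
Flight 2 in UTC: 07:40 − 6:30 = 01:10 on Oct 1.
+14 hours and 35 minutes → arrive 15:45 UTC on Oct 1.
Flight 1 lands earlier by 10 hours 28 minutes.

the first, by 10 hours 28 minutes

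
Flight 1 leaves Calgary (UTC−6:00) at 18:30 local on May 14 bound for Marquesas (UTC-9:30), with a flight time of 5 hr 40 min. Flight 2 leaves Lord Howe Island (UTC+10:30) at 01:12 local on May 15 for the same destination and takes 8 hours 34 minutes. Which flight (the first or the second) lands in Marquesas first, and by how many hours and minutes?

Flight 1 in UTC: 18:30 + 6:00 = 00:30 on May 15.
+5 hours 40 minutes → arrive 06:10 UTC on May 15.
Flight 2 in UTC: 01:12 − 10:30 = 14:42 on May 14.
+8 hours 34 minutes → arrive 23:16 UTC on May 14.
Flight 2 lands earlier by 6 hours 54 minutes.

the second, by 6 hours 54 minutes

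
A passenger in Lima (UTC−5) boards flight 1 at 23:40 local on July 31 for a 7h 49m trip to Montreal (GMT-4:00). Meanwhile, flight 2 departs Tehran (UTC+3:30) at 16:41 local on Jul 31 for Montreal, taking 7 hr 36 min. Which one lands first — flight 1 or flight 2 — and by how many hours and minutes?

Flight 1 in UTC: 23:40 + 5:00 = 04:40 on Aug 1.
+7 hours and 49 minutes → arrive 12:29 UTC on Aug 1.
Flight 2 in UTC: 16:41 − 3:30 = 13:11 on Jul 31.
+7 hours and 36 minutes → arrive 20:47 UTC on Jul 31.
Flight 2 lands earlier by 15 hours 42 minutes.

the second, by 15 hours 42 minutes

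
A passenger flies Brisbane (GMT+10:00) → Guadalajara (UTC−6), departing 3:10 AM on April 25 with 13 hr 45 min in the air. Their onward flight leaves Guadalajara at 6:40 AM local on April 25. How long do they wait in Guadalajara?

5 hours 45 minutes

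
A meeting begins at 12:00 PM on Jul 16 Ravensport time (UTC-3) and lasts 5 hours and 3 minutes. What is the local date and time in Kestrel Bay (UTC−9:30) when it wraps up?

10:33 AM on Jul 16

Convert start to UTC: 12:00 PM + 3:00 = 3:00 PM UTC on Jul 16.
Add 5 hours and 3 minutes duration → 8:03 PM UTC.
Kestrel Bay is UTC−9:30, so local end time = 8:03 PM − 9:30 = 10:33 AM on Jul 16.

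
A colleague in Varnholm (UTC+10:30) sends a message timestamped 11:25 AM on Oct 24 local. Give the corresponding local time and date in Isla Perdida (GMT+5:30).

6:25 AM on Oct 24

In UTC: 11:25 AM − 10:30 = 12:55 AM on Oct 24.
Isla Perdida is UTC+5:30: 12:55 AM + 5:30 = 6:25 AM on Oct 24.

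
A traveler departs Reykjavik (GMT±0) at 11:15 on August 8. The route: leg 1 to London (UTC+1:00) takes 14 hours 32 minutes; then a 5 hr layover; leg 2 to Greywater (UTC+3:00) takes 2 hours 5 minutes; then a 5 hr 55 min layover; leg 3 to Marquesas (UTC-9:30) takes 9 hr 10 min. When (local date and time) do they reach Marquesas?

14:27 on August 9

Reykjavik is at UTC+0, so departure is already 11:15 UTC on Aug 8.
Add 14 hours and 32 minutes leg 1 → 01:47 UTC (Aug 9).
Add 5 hours layover in London → 06:47 UTC.
Add 2 hours and 5 minutes leg 2 → 08:52 UTC.
Add 5 hours 55 minutes layover in Greywater → 14:47 UTC.
Add 9 hours 10 minutes leg 3 → 23:57 UTC.
Marquesas is UTC−9:30, so local arrival = 23:57 − 9:30 = 14:27 on Aug 9.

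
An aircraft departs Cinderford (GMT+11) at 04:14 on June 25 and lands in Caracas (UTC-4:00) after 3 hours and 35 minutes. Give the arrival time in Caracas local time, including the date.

16:49 on Jun 24

Convert departure to UTC: 04:14 − 11:00 = 17:14 UTC on Jun 24.
Add 3 hours 35 minutes travel time → 20:49 UTC.
Caracas is UTC−4:00, so local arrival = 20:49 − 4:00 = 16:49 on Jun 24.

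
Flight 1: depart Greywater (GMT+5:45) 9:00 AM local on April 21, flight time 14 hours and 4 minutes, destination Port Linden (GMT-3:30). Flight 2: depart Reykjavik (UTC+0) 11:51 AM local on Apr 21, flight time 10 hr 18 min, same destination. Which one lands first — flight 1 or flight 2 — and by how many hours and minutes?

the first, by 4 hours 50 minutes

Flight 1 in UTC: 9:00 AM − 5:45 = 3:15 AM on Apr 21.
+14 hours and 4 minutes → arrive 5:19 PM UTC on Apr 21.
Flight 2 departs at 11:51 AM UTC (Apr 21).
+10 hours and 18 minutes → arrive 10:09 PM UTC on Apr 21.
Flight 1 lands earlier by 4 hours 50 minutes.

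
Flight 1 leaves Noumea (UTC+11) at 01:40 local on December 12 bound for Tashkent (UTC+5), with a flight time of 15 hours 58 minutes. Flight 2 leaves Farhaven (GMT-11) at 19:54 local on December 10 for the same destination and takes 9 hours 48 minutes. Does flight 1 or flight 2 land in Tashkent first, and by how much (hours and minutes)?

Flight 1 in UTC: 01:40 − 11:00 = 14:40 on Dec 11.
+15 hours and 58 minutes → arrive 06:38 UTC on Dec 12.
Flight 2 in UTC: 19:54 + 11:00 = 06:54 on Dec 11.
+9 hours and 48 minutes → arrive 16:42 UTC on Dec 11.
Flight 2 lands earlier by 13 hours 56 minutes.

the second, by 13 hours 56 minutes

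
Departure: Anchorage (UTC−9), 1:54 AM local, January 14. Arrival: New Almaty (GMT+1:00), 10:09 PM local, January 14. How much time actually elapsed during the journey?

Departure in UTC: 1:54 AM + 9:00 = 10:54 AM on Jan 14.
Arrival in UTC: 10:09 PM − 1:00 = 9:09 PM on Jan 14.
Elapsed = 9:09 PM − 10:54 AM = 10 hours 15 minutes.

10 hours 15 minutes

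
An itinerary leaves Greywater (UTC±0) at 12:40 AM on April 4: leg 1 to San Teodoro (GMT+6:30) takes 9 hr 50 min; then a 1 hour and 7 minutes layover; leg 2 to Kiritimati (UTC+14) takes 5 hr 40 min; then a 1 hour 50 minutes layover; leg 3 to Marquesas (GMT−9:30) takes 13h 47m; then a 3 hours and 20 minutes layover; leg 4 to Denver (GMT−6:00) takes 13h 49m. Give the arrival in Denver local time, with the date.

8:03 PM on April 5

Greywater is at UTC+0, so departure is already 12:40 AM UTC on Apr 4.
Add 9 hours 50 minutes leg 1 → 10:30 AM UTC.
Add 1 hour and 7 minutes layover in San Teodoro → 11:37 AM UTC.
Add 5 hours and 40 minutes leg 2 → 5:17 PM UTC.
Add 1 hour and 50 minutes layover in Kiritimati → 7:07 PM UTC.
Add 13 hours and 47 minutes leg 3 → 8:54 AM UTC (Apr 5).
Add 3 hours 20 minutes layover in Marquesas → 12:14 PM UTC.
Add 13 hours and 49 minutes leg 4 → 2:03 AM UTC (Apr 6).
Denver is UTC−6:00, so local arrival = 2:03 AM − 6:00 = 8:03 PM on Apr 5.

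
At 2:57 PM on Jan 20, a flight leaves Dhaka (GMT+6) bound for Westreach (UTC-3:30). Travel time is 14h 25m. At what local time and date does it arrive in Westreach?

Convert departure to UTC: 2:57 PM − 6:00 = 8:57 AM UTC on Jan 20.
Add 14 hours 25 minutes travel time → 11:22 PM UTC.
Westreach is UTC−3:30, so local arrival = 11:22 PM − 3:30 = 7:52 PM on Jan 20.

7:52 PM on January 20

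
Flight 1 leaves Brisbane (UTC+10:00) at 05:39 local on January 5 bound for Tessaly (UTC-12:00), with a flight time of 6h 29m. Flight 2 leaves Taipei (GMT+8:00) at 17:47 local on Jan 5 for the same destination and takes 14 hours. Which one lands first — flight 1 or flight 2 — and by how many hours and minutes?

the first, by 21 hours 39 minutes

Flight 1 in UTC: 05:39 − 10:00 = 19:39 on Jan 4.
+6 hours 29 minutes → arrive 02:08 UTC on Jan 5.
Flight 2 in UTC: 17:47 − 8:00 = 09:47 on Jan 5.
+14 hours → arrive 23:47 UTC on Jan 5.
Flight 1 lands earlier by 21 hours 39 minutes.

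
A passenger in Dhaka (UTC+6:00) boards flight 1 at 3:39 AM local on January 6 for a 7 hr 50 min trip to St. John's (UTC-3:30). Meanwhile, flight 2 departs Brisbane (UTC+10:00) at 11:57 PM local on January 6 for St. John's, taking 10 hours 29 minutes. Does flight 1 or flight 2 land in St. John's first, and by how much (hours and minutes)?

the first, by 18 hours 57 minutes

Flight 1 in UTC: 3:39 AM − 6:00 = 9:39 PM on Jan 5.
+7 hours and 50 minutes → arrive 5:29 AM UTC on Jan 6.
Flight 2 in UTC: 11:57 PM − 10:00 = 1:57 PM on Jan 6.
+10 hours 29 minutes → arrive 12:26 AM UTC on Jan 7.
Flight 1 lands earlier by 18 hours 57 minutes.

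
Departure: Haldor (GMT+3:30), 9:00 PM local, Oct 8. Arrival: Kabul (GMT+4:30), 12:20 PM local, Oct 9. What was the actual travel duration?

Departure in UTC: 9:00 PM − 3:30 = 5:30 PM on Oct 8.
Arrival in UTC: 12:20 PM − 4:30 = 7:50 AM on Oct 9.
Elapsed = 7:50 AM − 5:30 PM (+1 day) = 14 hours 20 minutes.

14 hours 20 minutes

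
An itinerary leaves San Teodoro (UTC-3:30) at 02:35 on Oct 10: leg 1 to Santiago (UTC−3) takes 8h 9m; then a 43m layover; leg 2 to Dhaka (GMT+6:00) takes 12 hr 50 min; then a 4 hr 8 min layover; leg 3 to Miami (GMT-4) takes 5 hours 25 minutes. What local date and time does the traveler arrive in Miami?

Convert departure to UTC: 02:35 + 3:30 = 06:05 UTC on Oct 10.
Add 8 hours and 9 minutes leg 1 → 14:14 UTC.
Add 43 minutes layover in Santiago → 14:57 UTC.
Add 12 hours and 50 minutes leg 2 → 03:47 UTC (Oct 11).
Add 4 hours 8 minutes layover in Dhaka → 07:55 UTC.
Add 5 hours 25 minutes leg 3 → 13:20 UTC.
Miami is UTC−4:00, so local arrival = 13:20 − 4:00 = 09:20 on Oct 11.

09:20 on October 11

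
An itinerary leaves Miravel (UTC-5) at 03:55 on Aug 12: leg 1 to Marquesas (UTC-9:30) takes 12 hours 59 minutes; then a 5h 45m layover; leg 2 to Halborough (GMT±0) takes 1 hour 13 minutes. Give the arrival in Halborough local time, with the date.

04:52 on August 13

Convert departure to UTC: 03:55 + 5:00 = 08:55 UTC on Aug 12.
Add 12 hours 59 minutes leg 1 → 21:54 UTC.
Add 5 hours and 45 minutes layover in Marquesas → 03:39 UTC (Aug 13).
Add 1 hour and 13 minutes leg 2 → 04:52 UTC.
Halborough is UTC+0, so local arrival is the same: 04:52 on Aug 13.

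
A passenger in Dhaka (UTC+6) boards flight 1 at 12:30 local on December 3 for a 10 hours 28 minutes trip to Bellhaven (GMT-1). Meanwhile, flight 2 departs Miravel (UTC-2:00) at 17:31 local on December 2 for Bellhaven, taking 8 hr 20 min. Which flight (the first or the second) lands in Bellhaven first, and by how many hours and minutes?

the second, by 13 hours 7 minutes

Flight 1 in UTC: 12:30 − 6:00 = 06:30 on Dec 3.
+10 hours 28 minutes → arrive 16:58 UTC on Dec 3.
Flight 2 in UTC: 17:31 + 2:00 = 19:31 on Dec 2.
+8 hours 20 minutes → arrive 03:51 UTC on Dec 3.
Flight 2 lands earlier by 13 hours 7 minutes.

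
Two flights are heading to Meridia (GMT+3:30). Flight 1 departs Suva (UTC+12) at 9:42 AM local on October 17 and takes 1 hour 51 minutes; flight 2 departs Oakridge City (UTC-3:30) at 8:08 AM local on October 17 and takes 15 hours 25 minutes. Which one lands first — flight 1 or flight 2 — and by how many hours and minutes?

the first, by 27 hours 30 minutes

Flight 1 in UTC: 9:42 AM − 12:00 = 9:42 PM on Oct 16.
+1 hour and 51 minutes → arrive 11:33 PM UTC on Oct 16.
Flight 2 in UTC: 8:08 AM + 3:30 = 11:38 AM on Oct 17.
+15 hours 25 minutes → arrive 3:03 AM UTC on Oct 18.
Flight 1 lands earlier by 27 hours 30 minutes.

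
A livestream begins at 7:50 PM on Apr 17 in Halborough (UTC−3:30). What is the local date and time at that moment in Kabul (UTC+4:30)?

In UTC: 7:50 PM + 3:30 = 11:20 PM on Apr 17.
Kabul is UTC+4:30: 11:20 PM + 4:30 = 3:50 AM on Apr 18.

3:50 AM on April 18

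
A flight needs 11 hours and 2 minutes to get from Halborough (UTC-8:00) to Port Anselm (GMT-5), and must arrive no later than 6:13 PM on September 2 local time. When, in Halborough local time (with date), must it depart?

Target arrival in UTC: 6:13 PM + 5:00 = 11:13 PM on Sep 2.
Subtract 11 hours 2 minutes → departure 12:11 PM UTC on Sep 2.
Halborough is UTC−8:00: 12:11 PM − 8:00 = 4:11 AM on Sep 2.

4:11 AM on Sep 2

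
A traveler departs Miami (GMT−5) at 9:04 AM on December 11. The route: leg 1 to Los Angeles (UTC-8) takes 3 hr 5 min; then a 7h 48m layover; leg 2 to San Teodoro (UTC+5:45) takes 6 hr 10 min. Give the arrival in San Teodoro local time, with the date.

12:52 PM on Dec 12

Convert departure to UTC: 9:04 AM + 5:00 = 2:04 PM UTC on Dec 11.
Add 3 hours 5 minutes leg 1 → 5:09 PM UTC.
Add 7 hours and 48 minutes layover in Los Angeles → 12:57 AM UTC (Dec 12).
Add 6 hours 10 minutes leg 2 → 7:07 AM UTC.
San Teodoro is UTC+5:45, so local arrival = 7:07 AM + 5:45 = 12:52 PM on Dec 12.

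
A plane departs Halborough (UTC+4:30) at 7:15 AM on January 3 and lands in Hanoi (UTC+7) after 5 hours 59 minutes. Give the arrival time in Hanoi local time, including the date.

Convert departure to UTC: 7:15 AM − 4:30 = 2:45 AM UTC on Jan 3.
Add 5 hours 59 minutes travel time → 8:44 AM UTC.
Hanoi is UTC+7:00, so local arrival = 8:44 AM + 7:00 = 3:44 PM on Jan 3.

3:44 PM on January 3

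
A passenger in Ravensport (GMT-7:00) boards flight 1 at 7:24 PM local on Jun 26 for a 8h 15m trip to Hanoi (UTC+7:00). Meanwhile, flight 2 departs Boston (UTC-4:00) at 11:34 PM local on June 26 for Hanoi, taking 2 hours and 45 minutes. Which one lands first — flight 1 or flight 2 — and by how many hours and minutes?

Flight 1 in UTC: 7:24 PM + 7:00 = 2:24 AM on Jun 27.
+8 hours 15 minutes → arrive 10:39 AM UTC on Jun 27.
Flight 2 in UTC: 11:34 PM + 4:00 = 3:34 AM on Jun 27.
+2 hours and 45 minutes → arrive 6:19 AM UTC on Jun 27.
Flight 2 lands earlier by 4 hours 20 minutes.

the second, by 4 hours 20 minutes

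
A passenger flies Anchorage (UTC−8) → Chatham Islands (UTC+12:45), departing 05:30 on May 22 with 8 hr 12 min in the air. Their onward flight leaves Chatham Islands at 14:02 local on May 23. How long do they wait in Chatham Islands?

Convert departure to UTC: 05:30 + 8:00 = 13:30 UTC on May 22.
Add 8 hours 12 minutes flight time → 21:42 UTC.
Chatham Islands is UTC+12:45, so local arrival = 21:42 + 12:45 = 10:27 on May 23.
Layover = 14:02 − 10:27 = 3 hours 35 minutes.

3 hours 35 minutes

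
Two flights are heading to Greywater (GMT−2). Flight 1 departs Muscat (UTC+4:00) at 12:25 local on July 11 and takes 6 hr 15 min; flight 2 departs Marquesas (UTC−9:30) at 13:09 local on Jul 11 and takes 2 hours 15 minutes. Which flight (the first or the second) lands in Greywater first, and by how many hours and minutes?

Flight 1 in UTC: 12:25 − 4:00 = 08:25 on Jul 11.
+6 hours and 15 minutes → arrive 14:40 UTC on Jul 11.
Flight 2 in UTC: 13:09 + 9:30 = 22:39 on Jul 11.
+2 hours 15 minutes → arrive 00:54 UTC on Jul 12.
Flight 1 lands earlier by 10 hours 14 minutes.

the first, by 10 hours 14 minutes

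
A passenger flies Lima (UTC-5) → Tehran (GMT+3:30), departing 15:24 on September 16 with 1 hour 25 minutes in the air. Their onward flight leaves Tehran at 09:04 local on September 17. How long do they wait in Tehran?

Convert departure to UTC: 15:24 + 5:00 = 20:24 UTC on Sep 16.
Add 1 hour and 25 minutes flight time → 21:49 UTC.
Tehran is UTC+3:30, so local arrival = 21:49 + 3:30 = 01:19 on Sep 17.
Layover = 09:04 − 01:19 = 7 hours 45 minutes.

7 hours 45 minutes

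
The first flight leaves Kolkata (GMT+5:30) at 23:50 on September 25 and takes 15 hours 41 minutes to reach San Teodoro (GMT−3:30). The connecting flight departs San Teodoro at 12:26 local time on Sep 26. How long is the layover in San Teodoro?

Convert departure to UTC: 23:50 − 5:30 = 18:20 UTC on Sep 25.
Add 15 hours and 41 minutes flight time → 10:01 UTC (Sep 26).
San Teodoro is UTC−3:30, so local arrival = 10:01 − 3:30 = 06:31 on Sep 26.
Layover = 12:26 − 06:31 = 5 hours 55 minutes.

5 hours 55 minutes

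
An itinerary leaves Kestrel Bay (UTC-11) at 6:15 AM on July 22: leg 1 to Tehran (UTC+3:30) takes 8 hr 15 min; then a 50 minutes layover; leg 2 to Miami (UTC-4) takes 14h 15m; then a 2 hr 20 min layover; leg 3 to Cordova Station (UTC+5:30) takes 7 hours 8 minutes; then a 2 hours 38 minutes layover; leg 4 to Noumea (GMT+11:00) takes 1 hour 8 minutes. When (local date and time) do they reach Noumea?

4:49 PM on July 24

Convert departure to UTC: 6:15 AM + 11:00 = 5:15 PM UTC on Jul 22.
Add 8 hours 15 minutes leg 1 → 1:30 AM UTC (Jul 23).
Add 50 minutes layover in Tehran → 2:20 AM UTC.
Add 14 hours and 15 minutes leg 2 → 4:35 PM UTC.
Add 2 hours 20 minutes layover in Miami → 6:55 PM UTC.
Add 7 hours and 8 minutes leg 3 → 2:03 AM UTC (Jul 24).
Add 2 hours and 38 minutes layover in Cordova Station → 4:41 AM UTC.
Add 1 hour and 8 minutes leg 4 → 5:49 AM UTC.
Noumea is UTC+11:00, so local arrival = 5:49 AM + 11:00 = 4:49 PM on Jul 24.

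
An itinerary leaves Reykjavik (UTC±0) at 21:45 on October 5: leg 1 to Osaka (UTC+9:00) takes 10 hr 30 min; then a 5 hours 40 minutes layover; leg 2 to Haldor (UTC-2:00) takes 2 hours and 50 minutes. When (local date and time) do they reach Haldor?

14:45 on October 6

Reykjavik is at UTC+0, so departure is already 21:45 UTC on Oct 5.
Add 10 hours and 30 minutes leg 1 → 08:15 UTC (Oct 6).
Add 5 hours 40 minutes layover in Osaka → 13:55 UTC.
Add 2 hours and 50 minutes leg 2 → 16:45 UTC.
Haldor is UTC−2:00, so local arrival = 16:45 − 2:00 = 14:45 on Oct 6.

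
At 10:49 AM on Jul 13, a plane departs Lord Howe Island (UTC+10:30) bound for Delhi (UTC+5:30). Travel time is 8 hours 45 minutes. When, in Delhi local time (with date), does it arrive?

2:34 PM on Jul 13

Convert departure to UTC: 10:49 AM − 10:30 = 12:19 AM UTC on Jul 13.
Add 8 hours 45 minutes travel time → 9:04 AM UTC.
Delhi is UTC+5:30, so local arrival = 9:04 AM + 5:30 = 2:34 PM on Jul 13.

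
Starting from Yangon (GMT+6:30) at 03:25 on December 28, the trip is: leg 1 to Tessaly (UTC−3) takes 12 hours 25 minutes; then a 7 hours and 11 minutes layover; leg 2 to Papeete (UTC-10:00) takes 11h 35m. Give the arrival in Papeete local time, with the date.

Convert departure to UTC: 03:25 − 6:30 = 20:55 UTC on Dec 27.
Add 12 hours 25 minutes leg 1 → 09:20 UTC (Dec 28).
Add 7 hours 11 minutes layover in Tessaly → 16:31 UTC.
Add 11 hours and 35 minutes leg 2 → 04:06 UTC (Dec 29).
Papeete is UTC−10:00, so local arrival = 04:06 − 10:00 = 18:06 on Dec 28.

18:06 on December 28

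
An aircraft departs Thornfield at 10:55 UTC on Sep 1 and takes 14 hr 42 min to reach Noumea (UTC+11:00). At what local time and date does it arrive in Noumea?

12:37 on September 2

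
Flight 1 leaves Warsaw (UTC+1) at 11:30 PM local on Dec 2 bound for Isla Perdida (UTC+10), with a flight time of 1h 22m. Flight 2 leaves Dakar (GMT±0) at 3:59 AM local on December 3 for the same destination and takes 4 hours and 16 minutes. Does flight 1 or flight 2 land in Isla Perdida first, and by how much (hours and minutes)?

Flight 1 in UTC: 11:30 PM − 1:00 = 10:30 PM on Dec 2.
+1 hour and 22 minutes → arrive 11:52 PM UTC on Dec 2.
Flight 2 departs at 3:59 AM UTC (Dec 3).
+4 hours 16 minutes → arrive 8:15 AM UTC on Dec 3.
Flight 1 lands earlier by 8 hours 23 minutes.

the first, by 8 hours 23 minutes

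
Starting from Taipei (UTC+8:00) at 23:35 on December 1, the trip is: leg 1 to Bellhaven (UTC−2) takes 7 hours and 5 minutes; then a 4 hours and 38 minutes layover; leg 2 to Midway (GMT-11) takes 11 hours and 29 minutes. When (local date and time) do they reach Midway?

Convert departure to UTC: 23:35 − 8:00 = 15:35 UTC on Dec 1.
Add 7 hours 5 minutes leg 1 → 22:40 UTC.
Add 4 hours and 38 minutes layover in Bellhaven → 03:18 UTC (Dec 2).
Add 11 hours and 29 minutes leg 2 → 14:47 UTC.
Midway is UTC−11:00, so local arrival = 14:47 − 11:00 = 03:47 on Dec 2.

03:47 on December 2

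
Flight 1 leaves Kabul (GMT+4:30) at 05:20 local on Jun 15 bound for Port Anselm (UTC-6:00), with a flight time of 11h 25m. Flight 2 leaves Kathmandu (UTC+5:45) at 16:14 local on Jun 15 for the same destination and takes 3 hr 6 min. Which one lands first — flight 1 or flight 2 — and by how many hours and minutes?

the first, by 1 hour 20 minutes

Flight 1 in UTC: 05:20 − 4:30 = 00:50 on Jun 15.
+11 hours and 25 minutes → arrive 12:15 UTC on Jun 15.
Flight 2 in UTC: 16:14 − 5:45 = 10:29 on Jun 15.
+3 hours and 6 minutes → arrive 13:35 UTC on Jun 15.
Flight 1 lands earlier by 1 hour 20 minutes.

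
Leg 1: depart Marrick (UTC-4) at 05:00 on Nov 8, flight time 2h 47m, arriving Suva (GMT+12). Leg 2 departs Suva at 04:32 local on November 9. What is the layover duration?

4 hours 45 minutes

Convert departure to UTC: 05:00 + 4:00 = 09:00 UTC on Nov 8.
Add 2 hours 47 minutes flight time → 11:47 UTC.
Suva is UTC+12:00, so local arrival = 11:47 + 12:00 = 23:47 on Nov 8.
Layover = 04:32 − 23:47 (+1 day) = 4 hours 45 minutes.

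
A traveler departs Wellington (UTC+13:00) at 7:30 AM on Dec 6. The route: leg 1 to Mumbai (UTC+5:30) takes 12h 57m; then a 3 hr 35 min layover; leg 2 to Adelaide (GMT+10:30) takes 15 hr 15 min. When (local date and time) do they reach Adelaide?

12:47 PM on December 7

Convert departure to UTC: 7:30 AM − 13:00 = 6:30 PM UTC on Dec 5.
Add 12 hours and 57 minutes leg 1 → 7:27 AM UTC (Dec 6).
Add 3 hours and 35 minutes layover in Mumbai → 11:02 AM UTC.
Add 15 hours 15 minutes leg 2 → 2:17 AM UTC (Dec 7).
Adelaide is UTC+10:30, so local arrival = 2:17 AM + 10:30 = 12:47 PM on Dec 7.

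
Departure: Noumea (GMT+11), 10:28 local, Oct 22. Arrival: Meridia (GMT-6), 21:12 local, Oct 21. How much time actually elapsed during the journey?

3 hours 44 minutes

Departure in UTC: 10:28 − 11:00 = 23:28 on Oct 21.
Arrival in UTC: 21:12 + 6:00 = 03:12 on Oct 22.
Elapsed = 03:12 − 23:28 (+1 day) = 3 hours 44 minutes.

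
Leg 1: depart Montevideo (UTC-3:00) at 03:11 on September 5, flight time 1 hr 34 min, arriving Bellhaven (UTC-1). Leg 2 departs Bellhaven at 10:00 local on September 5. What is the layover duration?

Convert departure to UTC: 03:11 + 3:00 = 06:11 UTC on Sep 5.
Add 1 hour and 34 minutes flight time → 07:45 UTC.
Bellhaven is UTC−1:00, so local arrival = 07:45 − 1:00 = 06:45 on Sep 5.
Layover = 10:00 − 06:45 = 3 hours 15 minutes.

3 hours 15 minutes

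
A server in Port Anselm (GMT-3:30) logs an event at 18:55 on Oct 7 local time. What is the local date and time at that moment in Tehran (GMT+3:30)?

In UTC: 18:55 + 3:30 = 22:25 on Oct 7.
Tehran is UTC+3:30: 22:25 + 3:30 = 01:55 on Oct 8.

01:55 on October 8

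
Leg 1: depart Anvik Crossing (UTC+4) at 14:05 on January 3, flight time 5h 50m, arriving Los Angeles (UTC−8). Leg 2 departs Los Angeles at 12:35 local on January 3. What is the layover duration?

4 hours 40 minutes

Convert departure to UTC: 14:05 − 4:00 = 10:05 UTC on Jan 3.
Add 5 hours 50 minutes flight time → 15:55 UTC.
Los Angeles is UTC−8:00, so local arrival = 15:55 − 8:00 = 07:55 on Jan 3.
Layover = 12:35 − 07:55 = 4 hours 40 minutes.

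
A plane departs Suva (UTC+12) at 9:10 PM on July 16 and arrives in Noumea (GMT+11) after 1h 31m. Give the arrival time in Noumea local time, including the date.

Noumea is 1:00 behind Suva.
After 1 hour 31 minutes it is 10:41 PM in Suva.
Shift by the zone difference: 10:41 PM − 1:00 = 9:41 PM on Jul 16 in Noumea.

9:41 PM on Jul 16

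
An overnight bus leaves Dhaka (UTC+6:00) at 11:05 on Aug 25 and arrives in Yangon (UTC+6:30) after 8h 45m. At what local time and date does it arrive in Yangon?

20:20 on August 25

Convert departure to UTC: 11:05 − 6:00 = 05:05 UTC on Aug 25.
Add 8 hours 45 minutes travel time → 13:50 UTC.
Yangon is UTC+6:30, so local arrival = 13:50 + 6:30 = 20:20 on Aug 25.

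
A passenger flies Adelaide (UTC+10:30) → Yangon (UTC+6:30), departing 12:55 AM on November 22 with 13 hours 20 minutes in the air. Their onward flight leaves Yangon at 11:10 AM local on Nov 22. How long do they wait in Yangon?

55 minutes

Convert departure to UTC: 12:55 AM − 10:30 = 2:25 PM UTC on Nov 21.
Add 13 hours 20 minutes flight time → 3:45 AM UTC (Nov 22).
Yangon is UTC+6:30, so local arrival = 3:45 AM + 6:30 = 10:15 AM on Nov 22.
Layover = 11:10 AM − 10:15 AM = 55 minutes.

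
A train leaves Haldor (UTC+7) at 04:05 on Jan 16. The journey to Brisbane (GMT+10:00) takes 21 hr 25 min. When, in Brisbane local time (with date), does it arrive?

04:30 on Jan 17

Convert departure to UTC: 04:05 − 7:00 = 21:05 UTC on Jan 15.
Add 21 hours 25 minutes travel time → 18:30 UTC (Jan 16).
Brisbane is UTC+10:00, so local arrival = 18:30 + 10:00 = 04:30 on Jan 17.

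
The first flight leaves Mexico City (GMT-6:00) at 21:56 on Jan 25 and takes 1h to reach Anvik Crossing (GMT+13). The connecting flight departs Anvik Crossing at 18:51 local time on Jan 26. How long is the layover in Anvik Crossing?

Convert departure to UTC: 21:56 + 6:00 = 03:56 UTC on Jan 26.
Add 1 hour flight time → 04:56 UTC.
Anvik Crossing is UTC+13:00, so local arrival = 04:56 + 13:00 = 17:56 on Jan 26.
Layover = 18:51 − 17:56 = 55 minutes.

55 minutes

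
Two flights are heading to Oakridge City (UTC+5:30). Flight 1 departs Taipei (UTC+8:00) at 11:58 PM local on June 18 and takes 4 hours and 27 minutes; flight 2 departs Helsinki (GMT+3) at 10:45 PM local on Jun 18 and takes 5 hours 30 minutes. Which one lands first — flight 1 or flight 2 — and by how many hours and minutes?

Flight 1 in UTC: 11:58 PM − 8:00 = 3:58 PM on Jun 18.
+4 hours 27 minutes → arrive 8:25 PM UTC on Jun 18.
Flight 2 in UTC: 10:45 PM − 3:00 = 7:45 PM on Jun 18.
+5 hours and 30 minutes → arrive 1:15 AM UTC on Jun 19.
Flight 1 lands earlier by 4 hours 50 minutes.

the first, by 4 hours 50 minutes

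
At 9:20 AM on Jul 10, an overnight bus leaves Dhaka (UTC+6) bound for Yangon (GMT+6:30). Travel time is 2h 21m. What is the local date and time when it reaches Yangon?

12:11 PM on July 10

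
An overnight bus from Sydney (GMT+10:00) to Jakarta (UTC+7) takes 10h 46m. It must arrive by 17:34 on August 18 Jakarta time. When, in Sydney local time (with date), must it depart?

09:48 on August 18

Target arrival in UTC: 17:34 − 7:00 = 10:34 on Aug 18.
Subtract 10 hours 46 minutes → departure 23:48 UTC on Aug 17.
Sydney is UTC+10:00: 23:48 + 10:00 = 09:48 on Aug 18.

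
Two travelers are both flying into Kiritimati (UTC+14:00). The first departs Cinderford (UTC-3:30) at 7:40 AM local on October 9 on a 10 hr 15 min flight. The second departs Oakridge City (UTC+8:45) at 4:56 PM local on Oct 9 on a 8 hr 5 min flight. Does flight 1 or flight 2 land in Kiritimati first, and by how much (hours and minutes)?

the second, by 5 hours 9 minutes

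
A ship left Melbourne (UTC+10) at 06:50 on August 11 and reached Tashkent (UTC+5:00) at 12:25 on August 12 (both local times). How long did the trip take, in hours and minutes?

34 hours 35 minutes

Departure in UTC: 06:50 − 10:00 = 20:50 on Aug 10.
Arrival in UTC: 12:25 − 5:00 = 07:25 on Aug 12.
Elapsed = 07:25 − 20:50 (+2 days) = 34 hours 35 minutes.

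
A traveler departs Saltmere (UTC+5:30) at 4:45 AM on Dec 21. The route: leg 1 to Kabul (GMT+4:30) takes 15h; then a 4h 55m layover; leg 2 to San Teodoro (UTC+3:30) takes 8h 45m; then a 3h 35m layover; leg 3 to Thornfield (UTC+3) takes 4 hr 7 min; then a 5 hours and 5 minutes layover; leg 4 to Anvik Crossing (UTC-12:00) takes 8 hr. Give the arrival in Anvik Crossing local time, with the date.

Convert departure to UTC: 4:45 AM − 5:30 = 11:15 PM UTC on Dec 20.
Add 15 hours leg 1 → 2:15 PM UTC (Dec 21).
Add 4 hours and 55 minutes layover in Kabul → 7:10 PM UTC.
Add 8 hours and 45 minutes leg 2 → 3:55 AM UTC (Dec 22).
Add 3 hours 35 minutes layover in San Teodoro → 7:30 AM UTC.
Add 4 hours 7 minutes leg 3 → 11:37 AM UTC.
Add 5 hours and 5 minutes layover in Thornfield → 4:42 PM UTC.
Add 8 hours leg 4 → 12:42 AM UTC (Dec 23).
Anvik Crossing is UTC−12:00, so local arrival = 12:42 AM − 12:00 = 12:42 PM on Dec 22.

12:42 PM on Dec 22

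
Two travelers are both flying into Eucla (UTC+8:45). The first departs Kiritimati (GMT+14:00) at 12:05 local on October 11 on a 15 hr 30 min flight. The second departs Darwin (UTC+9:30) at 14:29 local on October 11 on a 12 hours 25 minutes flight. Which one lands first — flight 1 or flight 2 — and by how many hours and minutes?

the first, by 3 hours 49 minutes

Flight 1 in UTC: 12:05 − 14:00 = 22:05 on Oct 10.
+15 hours 30 minutes → arrive 13:35 UTC on Oct 11.
Flight 2 in UTC: 14:29 − 9:30 = 04:59 on Oct 11.
+12 hours 25 minutes → arrive 17:24 UTC on Oct 11.
Flight 1 lands earlier by 3 hours 49 minutes.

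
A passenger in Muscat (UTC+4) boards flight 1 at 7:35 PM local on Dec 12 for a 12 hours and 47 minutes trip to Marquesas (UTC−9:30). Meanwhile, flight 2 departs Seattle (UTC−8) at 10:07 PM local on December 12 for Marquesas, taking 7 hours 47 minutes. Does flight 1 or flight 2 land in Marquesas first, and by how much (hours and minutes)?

the first, by 9 hours 32 minutes

Flight 1 in UTC: 7:35 PM − 4:00 = 3:35 PM on Dec 12.
+12 hours and 47 minutes → arrive 4:22 AM UTC on Dec 13.
Flight 2 in UTC: 10:07 PM + 8:00 = 6:07 AM on Dec 13.
+7 hours 47 minutes → arrive 1:54 PM UTC on Dec 13.
Flight 1 lands earlier by 9 hours 32 minutes.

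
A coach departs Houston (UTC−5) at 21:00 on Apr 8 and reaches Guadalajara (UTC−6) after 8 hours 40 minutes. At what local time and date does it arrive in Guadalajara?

Guadalajara is 1:00 behind Houston.
After 8 hours 40 minutes it is 05:40 (Apr 9) in Houston.
Shift by the zone difference: 05:40 − 1:00 = 04:40 on Apr 9 in Guadalajara.

04:40 on April 9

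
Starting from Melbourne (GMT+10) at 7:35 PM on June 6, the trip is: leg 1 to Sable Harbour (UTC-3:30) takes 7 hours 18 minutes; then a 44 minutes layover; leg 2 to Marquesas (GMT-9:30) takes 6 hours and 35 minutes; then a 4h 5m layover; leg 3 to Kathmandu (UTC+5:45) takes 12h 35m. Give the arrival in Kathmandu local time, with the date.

Convert departure to UTC: 7:35 PM − 10:00 = 9:35 AM UTC on Jun 6.
Add 7 hours 18 minutes leg 1 → 4:53 PM UTC.
Add 44 minutes layover in Sable Harbour → 5:37 PM UTC.
Add 6 hours 35 minutes leg 2 → 12:12 AM UTC (Jun 7).
Add 4 hours and 5 minutes layover in Marquesas → 4:17 AM UTC.
Add 12 hours 35 minutes leg 3 → 4:52 PM UTC.
Kathmandu is UTC+5:45, so local arrival = 4:52 PM + 5:45 = 10:37 PM on Jun 7.

10:37 PM on June 7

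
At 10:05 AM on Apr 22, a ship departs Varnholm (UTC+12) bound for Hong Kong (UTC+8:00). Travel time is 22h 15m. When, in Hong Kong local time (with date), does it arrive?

4:20 AM on April 23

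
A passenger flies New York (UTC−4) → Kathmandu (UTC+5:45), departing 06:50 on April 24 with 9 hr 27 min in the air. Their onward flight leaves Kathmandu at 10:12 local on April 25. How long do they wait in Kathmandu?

8 hours 10 minutes

Convert departure to UTC: 06:50 + 4:00 = 10:50 UTC on Apr 24.
Add 9 hours 27 minutes flight time → 20:17 UTC.
Kathmandu is UTC+5:45, so local arrival = 20:17 + 5:45 = 02:02 on Apr 25.
Layover = 10:12 − 02:02 = 8 hours 10 minutes.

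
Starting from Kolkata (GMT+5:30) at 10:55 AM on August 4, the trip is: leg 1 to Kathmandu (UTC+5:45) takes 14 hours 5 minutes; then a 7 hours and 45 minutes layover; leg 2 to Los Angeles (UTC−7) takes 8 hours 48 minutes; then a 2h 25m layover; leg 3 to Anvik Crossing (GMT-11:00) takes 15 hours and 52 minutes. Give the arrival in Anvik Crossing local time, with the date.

7:20 PM on Aug 5

Convert departure to UTC: 10:55 AM − 5:30 = 5:25 AM UTC on Aug 4.
Add 14 hours 5 minutes leg 1 → 7:30 PM UTC.
Add 7 hours 45 minutes layover in Kathmandu → 3:15 AM UTC (Aug 5).
Add 8 hours 48 minutes leg 2 → 12:03 PM UTC.
Add 2 hours and 25 minutes layover in Los Angeles → 2:28 PM UTC.
Add 15 hours 52 minutes leg 3 → 6:20 AM UTC (Aug 6).
Anvik Crossing is UTC−11:00, so local arrival = 6:20 AM − 11:00 = 7:20 PM on Aug 5.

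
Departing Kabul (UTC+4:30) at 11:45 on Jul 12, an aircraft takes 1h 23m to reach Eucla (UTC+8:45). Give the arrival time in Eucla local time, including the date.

17:23 on Jul 12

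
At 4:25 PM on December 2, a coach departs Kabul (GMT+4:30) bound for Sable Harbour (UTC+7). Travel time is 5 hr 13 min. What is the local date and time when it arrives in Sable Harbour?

12:08 AM on Dec 3

Convert departure to UTC: 4:25 PM − 4:30 = 11:55 AM UTC on Dec 2.
Add 5 hours and 13 minutes travel time → 5:08 PM UTC.
Sable Harbour is UTC+7:00, so local arrival = 5:08 PM + 7:00 = 12:08 AM on Dec 3.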